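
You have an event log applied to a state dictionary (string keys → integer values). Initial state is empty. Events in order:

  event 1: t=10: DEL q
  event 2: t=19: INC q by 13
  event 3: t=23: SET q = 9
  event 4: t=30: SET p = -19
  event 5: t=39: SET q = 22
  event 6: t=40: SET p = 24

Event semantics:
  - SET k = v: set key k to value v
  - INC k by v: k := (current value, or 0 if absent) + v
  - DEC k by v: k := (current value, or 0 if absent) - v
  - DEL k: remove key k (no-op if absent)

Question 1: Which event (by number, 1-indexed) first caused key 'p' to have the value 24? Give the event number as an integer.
Looking for first event where p becomes 24:
  event 4: p = -19
  event 5: p = -19
  event 6: p -19 -> 24  <-- first match

Answer: 6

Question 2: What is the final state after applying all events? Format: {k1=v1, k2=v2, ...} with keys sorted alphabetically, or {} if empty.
  after event 1 (t=10: DEL q): {}
  after event 2 (t=19: INC q by 13): {q=13}
  after event 3 (t=23: SET q = 9): {q=9}
  after event 4 (t=30: SET p = -19): {p=-19, q=9}
  after event 5 (t=39: SET q = 22): {p=-19, q=22}
  after event 6 (t=40: SET p = 24): {p=24, q=22}

Answer: {p=24, q=22}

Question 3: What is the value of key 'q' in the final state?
Track key 'q' through all 6 events:
  event 1 (t=10: DEL q): q (absent) -> (absent)
  event 2 (t=19: INC q by 13): q (absent) -> 13
  event 3 (t=23: SET q = 9): q 13 -> 9
  event 4 (t=30: SET p = -19): q unchanged
  event 5 (t=39: SET q = 22): q 9 -> 22
  event 6 (t=40: SET p = 24): q unchanged
Final: q = 22

Answer: 22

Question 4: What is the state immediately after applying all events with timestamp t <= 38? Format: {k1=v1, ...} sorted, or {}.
Apply events with t <= 38 (4 events):
  after event 1 (t=10: DEL q): {}
  after event 2 (t=19: INC q by 13): {q=13}
  after event 3 (t=23: SET q = 9): {q=9}
  after event 4 (t=30: SET p = -19): {p=-19, q=9}

Answer: {p=-19, q=9}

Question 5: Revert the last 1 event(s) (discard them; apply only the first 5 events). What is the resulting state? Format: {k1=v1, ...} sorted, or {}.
Keep first 5 events (discard last 1):
  after event 1 (t=10: DEL q): {}
  after event 2 (t=19: INC q by 13): {q=13}
  after event 3 (t=23: SET q = 9): {q=9}
  after event 4 (t=30: SET p = -19): {p=-19, q=9}
  after event 5 (t=39: SET q = 22): {p=-19, q=22}

Answer: {p=-19, q=22}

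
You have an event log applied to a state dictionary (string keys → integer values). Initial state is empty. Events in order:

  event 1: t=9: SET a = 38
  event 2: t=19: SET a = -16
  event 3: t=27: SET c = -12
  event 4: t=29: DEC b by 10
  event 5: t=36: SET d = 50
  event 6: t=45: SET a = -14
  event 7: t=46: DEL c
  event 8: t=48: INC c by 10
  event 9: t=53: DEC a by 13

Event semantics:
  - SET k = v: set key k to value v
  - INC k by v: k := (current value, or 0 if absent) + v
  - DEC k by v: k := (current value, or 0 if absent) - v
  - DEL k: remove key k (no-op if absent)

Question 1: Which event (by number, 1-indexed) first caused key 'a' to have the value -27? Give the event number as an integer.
Answer: 9

Derivation:
Looking for first event where a becomes -27:
  event 1: a = 38
  event 2: a = -16
  event 3: a = -16
  event 4: a = -16
  event 5: a = -16
  event 6: a = -14
  event 7: a = -14
  event 8: a = -14
  event 9: a -14 -> -27  <-- first match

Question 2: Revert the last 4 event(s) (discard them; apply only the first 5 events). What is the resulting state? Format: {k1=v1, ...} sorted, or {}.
Answer: {a=-16, b=-10, c=-12, d=50}

Derivation:
Keep first 5 events (discard last 4):
  after event 1 (t=9: SET a = 38): {a=38}
  after event 2 (t=19: SET a = -16): {a=-16}
  after event 3 (t=27: SET c = -12): {a=-16, c=-12}
  after event 4 (t=29: DEC b by 10): {a=-16, b=-10, c=-12}
  after event 5 (t=36: SET d = 50): {a=-16, b=-10, c=-12, d=50}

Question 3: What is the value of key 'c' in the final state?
Answer: 10

Derivation:
Track key 'c' through all 9 events:
  event 1 (t=9: SET a = 38): c unchanged
  event 2 (t=19: SET a = -16): c unchanged
  event 3 (t=27: SET c = -12): c (absent) -> -12
  event 4 (t=29: DEC b by 10): c unchanged
  event 5 (t=36: SET d = 50): c unchanged
  event 6 (t=45: SET a = -14): c unchanged
  event 7 (t=46: DEL c): c -12 -> (absent)
  event 8 (t=48: INC c by 10): c (absent) -> 10
  event 9 (t=53: DEC a by 13): c unchanged
Final: c = 10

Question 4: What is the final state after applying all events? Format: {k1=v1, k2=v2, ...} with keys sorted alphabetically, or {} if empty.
Answer: {a=-27, b=-10, c=10, d=50}

Derivation:
  after event 1 (t=9: SET a = 38): {a=38}
  after event 2 (t=19: SET a = -16): {a=-16}
  after event 3 (t=27: SET c = -12): {a=-16, c=-12}
  after event 4 (t=29: DEC b by 10): {a=-16, b=-10, c=-12}
  after event 5 (t=36: SET d = 50): {a=-16, b=-10, c=-12, d=50}
  after event 6 (t=45: SET a = -14): {a=-14, b=-10, c=-12, d=50}
  after event 7 (t=46: DEL c): {a=-14, b=-10, d=50}
  after event 8 (t=48: INC c by 10): {a=-14, b=-10, c=10, d=50}
  after event 9 (t=53: DEC a by 13): {a=-27, b=-10, c=10, d=50}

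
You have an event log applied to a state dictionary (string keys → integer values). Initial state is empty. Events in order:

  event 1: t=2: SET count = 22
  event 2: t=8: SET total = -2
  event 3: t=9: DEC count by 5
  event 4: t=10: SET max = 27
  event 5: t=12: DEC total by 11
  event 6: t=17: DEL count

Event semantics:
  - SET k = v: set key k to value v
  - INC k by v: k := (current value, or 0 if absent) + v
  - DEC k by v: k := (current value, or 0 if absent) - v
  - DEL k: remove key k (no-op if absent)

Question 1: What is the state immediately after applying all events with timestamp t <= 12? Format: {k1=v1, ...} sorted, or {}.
Apply events with t <= 12 (5 events):
  after event 1 (t=2: SET count = 22): {count=22}
  after event 2 (t=8: SET total = -2): {count=22, total=-2}
  after event 3 (t=9: DEC count by 5): {count=17, total=-2}
  after event 4 (t=10: SET max = 27): {count=17, max=27, total=-2}
  after event 5 (t=12: DEC total by 11): {count=17, max=27, total=-13}

Answer: {count=17, max=27, total=-13}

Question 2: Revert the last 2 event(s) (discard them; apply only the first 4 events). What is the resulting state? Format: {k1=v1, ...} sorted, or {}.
Keep first 4 events (discard last 2):
  after event 1 (t=2: SET count = 22): {count=22}
  after event 2 (t=8: SET total = -2): {count=22, total=-2}
  after event 3 (t=9: DEC count by 5): {count=17, total=-2}
  after event 4 (t=10: SET max = 27): {count=17, max=27, total=-2}

Answer: {count=17, max=27, total=-2}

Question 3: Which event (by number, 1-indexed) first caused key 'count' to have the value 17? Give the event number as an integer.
Answer: 3

Derivation:
Looking for first event where count becomes 17:
  event 1: count = 22
  event 2: count = 22
  event 3: count 22 -> 17  <-- first match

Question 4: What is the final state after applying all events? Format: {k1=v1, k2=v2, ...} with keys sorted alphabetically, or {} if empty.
Answer: {max=27, total=-13}

Derivation:
  after event 1 (t=2: SET count = 22): {count=22}
  after event 2 (t=8: SET total = -2): {count=22, total=-2}
  after event 3 (t=9: DEC count by 5): {count=17, total=-2}
  after event 4 (t=10: SET max = 27): {count=17, max=27, total=-2}
  after event 5 (t=12: DEC total by 11): {count=17, max=27, total=-13}
  after event 6 (t=17: DEL count): {max=27, total=-13}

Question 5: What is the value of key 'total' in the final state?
Answer: -13

Derivation:
Track key 'total' through all 6 events:
  event 1 (t=2: SET count = 22): total unchanged
  event 2 (t=8: SET total = -2): total (absent) -> -2
  event 3 (t=9: DEC count by 5): total unchanged
  event 4 (t=10: SET max = 27): total unchanged
  event 5 (t=12: DEC total by 11): total -2 -> -13
  event 6 (t=17: DEL count): total unchanged
Final: total = -13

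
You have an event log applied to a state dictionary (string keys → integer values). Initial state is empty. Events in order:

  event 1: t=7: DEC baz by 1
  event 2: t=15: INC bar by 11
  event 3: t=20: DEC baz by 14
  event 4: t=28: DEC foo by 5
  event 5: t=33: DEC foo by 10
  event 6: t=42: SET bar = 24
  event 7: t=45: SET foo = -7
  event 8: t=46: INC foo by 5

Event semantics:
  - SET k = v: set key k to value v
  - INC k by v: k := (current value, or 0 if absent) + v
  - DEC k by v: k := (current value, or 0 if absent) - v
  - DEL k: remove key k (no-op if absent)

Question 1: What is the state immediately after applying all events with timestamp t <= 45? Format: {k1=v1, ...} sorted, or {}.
Answer: {bar=24, baz=-15, foo=-7}

Derivation:
Apply events with t <= 45 (7 events):
  after event 1 (t=7: DEC baz by 1): {baz=-1}
  after event 2 (t=15: INC bar by 11): {bar=11, baz=-1}
  after event 3 (t=20: DEC baz by 14): {bar=11, baz=-15}
  after event 4 (t=28: DEC foo by 5): {bar=11, baz=-15, foo=-5}
  after event 5 (t=33: DEC foo by 10): {bar=11, baz=-15, foo=-15}
  after event 6 (t=42: SET bar = 24): {bar=24, baz=-15, foo=-15}
  after event 7 (t=45: SET foo = -7): {bar=24, baz=-15, foo=-7}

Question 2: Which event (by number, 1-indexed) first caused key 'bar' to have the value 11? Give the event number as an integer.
Answer: 2

Derivation:
Looking for first event where bar becomes 11:
  event 2: bar (absent) -> 11  <-- first match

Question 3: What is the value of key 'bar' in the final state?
Track key 'bar' through all 8 events:
  event 1 (t=7: DEC baz by 1): bar unchanged
  event 2 (t=15: INC bar by 11): bar (absent) -> 11
  event 3 (t=20: DEC baz by 14): bar unchanged
  event 4 (t=28: DEC foo by 5): bar unchanged
  event 5 (t=33: DEC foo by 10): bar unchanged
  event 6 (t=42: SET bar = 24): bar 11 -> 24
  event 7 (t=45: SET foo = -7): bar unchanged
  event 8 (t=46: INC foo by 5): bar unchanged
Final: bar = 24

Answer: 24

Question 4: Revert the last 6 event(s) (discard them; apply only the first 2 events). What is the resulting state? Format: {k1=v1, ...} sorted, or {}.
Answer: {bar=11, baz=-1}

Derivation:
Keep first 2 events (discard last 6):
  after event 1 (t=7: DEC baz by 1): {baz=-1}
  after event 2 (t=15: INC bar by 11): {bar=11, baz=-1}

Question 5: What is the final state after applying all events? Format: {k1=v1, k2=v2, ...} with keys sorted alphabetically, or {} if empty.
Answer: {bar=24, baz=-15, foo=-2}

Derivation:
  after event 1 (t=7: DEC baz by 1): {baz=-1}
  after event 2 (t=15: INC bar by 11): {bar=11, baz=-1}
  after event 3 (t=20: DEC baz by 14): {bar=11, baz=-15}
  after event 4 (t=28: DEC foo by 5): {bar=11, baz=-15, foo=-5}
  after event 5 (t=33: DEC foo by 10): {bar=11, baz=-15, foo=-15}
  after event 6 (t=42: SET bar = 24): {bar=24, baz=-15, foo=-15}
  after event 7 (t=45: SET foo = -7): {bar=24, baz=-15, foo=-7}
  after event 8 (t=46: INC foo by 5): {bar=24, baz=-15, foo=-2}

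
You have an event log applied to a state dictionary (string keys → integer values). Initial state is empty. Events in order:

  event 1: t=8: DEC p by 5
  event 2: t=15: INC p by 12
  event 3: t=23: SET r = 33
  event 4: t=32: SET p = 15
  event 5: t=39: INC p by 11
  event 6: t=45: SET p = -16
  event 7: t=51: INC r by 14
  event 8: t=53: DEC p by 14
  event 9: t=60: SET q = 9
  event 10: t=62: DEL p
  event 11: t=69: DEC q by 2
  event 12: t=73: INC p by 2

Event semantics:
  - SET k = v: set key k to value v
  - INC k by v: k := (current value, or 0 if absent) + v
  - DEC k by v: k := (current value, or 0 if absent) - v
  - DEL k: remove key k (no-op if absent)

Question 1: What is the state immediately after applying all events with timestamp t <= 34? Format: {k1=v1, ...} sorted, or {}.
Answer: {p=15, r=33}

Derivation:
Apply events with t <= 34 (4 events):
  after event 1 (t=8: DEC p by 5): {p=-5}
  after event 2 (t=15: INC p by 12): {p=7}
  after event 3 (t=23: SET r = 33): {p=7, r=33}
  after event 4 (t=32: SET p = 15): {p=15, r=33}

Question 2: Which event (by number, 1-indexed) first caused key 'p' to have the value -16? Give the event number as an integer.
Looking for first event where p becomes -16:
  event 1: p = -5
  event 2: p = 7
  event 3: p = 7
  event 4: p = 15
  event 5: p = 26
  event 6: p 26 -> -16  <-- first match

Answer: 6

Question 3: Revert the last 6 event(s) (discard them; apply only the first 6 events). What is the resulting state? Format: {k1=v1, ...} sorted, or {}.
Keep first 6 events (discard last 6):
  after event 1 (t=8: DEC p by 5): {p=-5}
  after event 2 (t=15: INC p by 12): {p=7}
  after event 3 (t=23: SET r = 33): {p=7, r=33}
  after event 4 (t=32: SET p = 15): {p=15, r=33}
  after event 5 (t=39: INC p by 11): {p=26, r=33}
  after event 6 (t=45: SET p = -16): {p=-16, r=33}

Answer: {p=-16, r=33}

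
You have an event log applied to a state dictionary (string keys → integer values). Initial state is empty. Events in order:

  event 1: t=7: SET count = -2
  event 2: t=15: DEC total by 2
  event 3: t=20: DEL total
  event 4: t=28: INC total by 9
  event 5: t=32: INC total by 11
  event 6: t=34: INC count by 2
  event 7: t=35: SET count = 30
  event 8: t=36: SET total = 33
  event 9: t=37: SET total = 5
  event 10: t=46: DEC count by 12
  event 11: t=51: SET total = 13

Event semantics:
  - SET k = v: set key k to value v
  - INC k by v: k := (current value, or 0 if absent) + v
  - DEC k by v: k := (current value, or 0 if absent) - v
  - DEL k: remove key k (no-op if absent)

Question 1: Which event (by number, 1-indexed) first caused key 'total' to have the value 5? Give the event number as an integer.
Answer: 9

Derivation:
Looking for first event where total becomes 5:
  event 2: total = -2
  event 3: total = (absent)
  event 4: total = 9
  event 5: total = 20
  event 6: total = 20
  event 7: total = 20
  event 8: total = 33
  event 9: total 33 -> 5  <-- first match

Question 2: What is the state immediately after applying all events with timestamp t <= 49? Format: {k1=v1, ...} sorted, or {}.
Answer: {count=18, total=5}

Derivation:
Apply events with t <= 49 (10 events):
  after event 1 (t=7: SET count = -2): {count=-2}
  after event 2 (t=15: DEC total by 2): {count=-2, total=-2}
  after event 3 (t=20: DEL total): {count=-2}
  after event 4 (t=28: INC total by 9): {count=-2, total=9}
  after event 5 (t=32: INC total by 11): {count=-2, total=20}
  after event 6 (t=34: INC count by 2): {count=0, total=20}
  after event 7 (t=35: SET count = 30): {count=30, total=20}
  after event 8 (t=36: SET total = 33): {count=30, total=33}
  after event 9 (t=37: SET total = 5): {count=30, total=5}
  after event 10 (t=46: DEC count by 12): {count=18, total=5}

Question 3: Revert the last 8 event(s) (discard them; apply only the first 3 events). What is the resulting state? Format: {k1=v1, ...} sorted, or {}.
Answer: {count=-2}

Derivation:
Keep first 3 events (discard last 8):
  after event 1 (t=7: SET count = -2): {count=-2}
  after event 2 (t=15: DEC total by 2): {count=-2, total=-2}
  after event 3 (t=20: DEL total): {count=-2}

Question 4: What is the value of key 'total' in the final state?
Answer: 13

Derivation:
Track key 'total' through all 11 events:
  event 1 (t=7: SET count = -2): total unchanged
  event 2 (t=15: DEC total by 2): total (absent) -> -2
  event 3 (t=20: DEL total): total -2 -> (absent)
  event 4 (t=28: INC total by 9): total (absent) -> 9
  event 5 (t=32: INC total by 11): total 9 -> 20
  event 6 (t=34: INC count by 2): total unchanged
  event 7 (t=35: SET count = 30): total unchanged
  event 8 (t=36: SET total = 33): total 20 -> 33
  event 9 (t=37: SET total = 5): total 33 -> 5
  event 10 (t=46: DEC count by 12): total unchanged
  event 11 (t=51: SET total = 13): total 5 -> 13
Final: total = 13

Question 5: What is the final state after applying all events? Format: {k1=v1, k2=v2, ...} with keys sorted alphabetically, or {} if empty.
Answer: {count=18, total=13}

Derivation:
  after event 1 (t=7: SET count = -2): {count=-2}
  after event 2 (t=15: DEC total by 2): {count=-2, total=-2}
  after event 3 (t=20: DEL total): {count=-2}
  after event 4 (t=28: INC total by 9): {count=-2, total=9}
  after event 5 (t=32: INC total by 11): {count=-2, total=20}
  after event 6 (t=34: INC count by 2): {count=0, total=20}
  after event 7 (t=35: SET count = 30): {count=30, total=20}
  after event 8 (t=36: SET total = 33): {count=30, total=33}
  after event 9 (t=37: SET total = 5): {count=30, total=5}
  after event 10 (t=46: DEC count by 12): {count=18, total=5}
  after event 11 (t=51: SET total = 13): {count=18, total=13}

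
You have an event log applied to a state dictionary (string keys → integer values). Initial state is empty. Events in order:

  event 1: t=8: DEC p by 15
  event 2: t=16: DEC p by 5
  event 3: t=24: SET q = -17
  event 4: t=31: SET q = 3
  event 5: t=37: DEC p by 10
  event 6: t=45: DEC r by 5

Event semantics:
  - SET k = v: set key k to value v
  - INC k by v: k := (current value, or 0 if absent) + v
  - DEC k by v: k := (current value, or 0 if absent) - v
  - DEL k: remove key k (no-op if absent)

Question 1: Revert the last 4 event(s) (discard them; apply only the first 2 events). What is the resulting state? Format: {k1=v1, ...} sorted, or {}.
Keep first 2 events (discard last 4):
  after event 1 (t=8: DEC p by 15): {p=-15}
  after event 2 (t=16: DEC p by 5): {p=-20}

Answer: {p=-20}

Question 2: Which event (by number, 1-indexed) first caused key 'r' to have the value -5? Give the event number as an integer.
Looking for first event where r becomes -5:
  event 6: r (absent) -> -5  <-- first match

Answer: 6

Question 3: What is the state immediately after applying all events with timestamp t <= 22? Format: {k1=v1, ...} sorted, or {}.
Apply events with t <= 22 (2 events):
  after event 1 (t=8: DEC p by 15): {p=-15}
  after event 2 (t=16: DEC p by 5): {p=-20}

Answer: {p=-20}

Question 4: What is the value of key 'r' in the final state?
Answer: -5

Derivation:
Track key 'r' through all 6 events:
  event 1 (t=8: DEC p by 15): r unchanged
  event 2 (t=16: DEC p by 5): r unchanged
  event 3 (t=24: SET q = -17): r unchanged
  event 4 (t=31: SET q = 3): r unchanged
  event 5 (t=37: DEC p by 10): r unchanged
  event 6 (t=45: DEC r by 5): r (absent) -> -5
Final: r = -5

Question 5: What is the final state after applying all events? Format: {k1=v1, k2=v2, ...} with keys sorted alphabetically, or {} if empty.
  after event 1 (t=8: DEC p by 15): {p=-15}
  after event 2 (t=16: DEC p by 5): {p=-20}
  after event 3 (t=24: SET q = -17): {p=-20, q=-17}
  after event 4 (t=31: SET q = 3): {p=-20, q=3}
  after event 5 (t=37: DEC p by 10): {p=-30, q=3}
  after event 6 (t=45: DEC r by 5): {p=-30, q=3, r=-5}

Answer: {p=-30, q=3, r=-5}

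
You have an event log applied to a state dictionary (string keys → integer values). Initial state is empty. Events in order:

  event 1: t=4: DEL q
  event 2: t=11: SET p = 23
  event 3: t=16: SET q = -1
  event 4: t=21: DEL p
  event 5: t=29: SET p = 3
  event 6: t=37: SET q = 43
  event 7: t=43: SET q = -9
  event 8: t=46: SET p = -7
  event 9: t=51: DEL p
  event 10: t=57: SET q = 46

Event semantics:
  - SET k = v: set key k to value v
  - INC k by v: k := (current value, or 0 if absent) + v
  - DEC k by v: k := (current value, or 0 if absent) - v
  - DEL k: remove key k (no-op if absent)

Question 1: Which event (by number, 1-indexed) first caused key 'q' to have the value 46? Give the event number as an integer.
Looking for first event where q becomes 46:
  event 3: q = -1
  event 4: q = -1
  event 5: q = -1
  event 6: q = 43
  event 7: q = -9
  event 8: q = -9
  event 9: q = -9
  event 10: q -9 -> 46  <-- first match

Answer: 10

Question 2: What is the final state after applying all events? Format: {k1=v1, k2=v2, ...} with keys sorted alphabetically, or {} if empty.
  after event 1 (t=4: DEL q): {}
  after event 2 (t=11: SET p = 23): {p=23}
  after event 3 (t=16: SET q = -1): {p=23, q=-1}
  after event 4 (t=21: DEL p): {q=-1}
  after event 5 (t=29: SET p = 3): {p=3, q=-1}
  after event 6 (t=37: SET q = 43): {p=3, q=43}
  after event 7 (t=43: SET q = -9): {p=3, q=-9}
  after event 8 (t=46: SET p = -7): {p=-7, q=-9}
  after event 9 (t=51: DEL p): {q=-9}
  after event 10 (t=57: SET q = 46): {q=46}

Answer: {q=46}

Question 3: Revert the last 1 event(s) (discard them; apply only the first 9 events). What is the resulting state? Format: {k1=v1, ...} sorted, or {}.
Answer: {q=-9}

Derivation:
Keep first 9 events (discard last 1):
  after event 1 (t=4: DEL q): {}
  after event 2 (t=11: SET p = 23): {p=23}
  after event 3 (t=16: SET q = -1): {p=23, q=-1}
  after event 4 (t=21: DEL p): {q=-1}
  after event 5 (t=29: SET p = 3): {p=3, q=-1}
  after event 6 (t=37: SET q = 43): {p=3, q=43}
  after event 7 (t=43: SET q = -9): {p=3, q=-9}
  after event 8 (t=46: SET p = -7): {p=-7, q=-9}
  after event 9 (t=51: DEL p): {q=-9}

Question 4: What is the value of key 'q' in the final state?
Track key 'q' through all 10 events:
  event 1 (t=4: DEL q): q (absent) -> (absent)
  event 2 (t=11: SET p = 23): q unchanged
  event 3 (t=16: SET q = -1): q (absent) -> -1
  event 4 (t=21: DEL p): q unchanged
  event 5 (t=29: SET p = 3): q unchanged
  event 6 (t=37: SET q = 43): q -1 -> 43
  event 7 (t=43: SET q = -9): q 43 -> -9
  event 8 (t=46: SET p = -7): q unchanged
  event 9 (t=51: DEL p): q unchanged
  event 10 (t=57: SET q = 46): q -9 -> 46
Final: q = 46

Answer: 46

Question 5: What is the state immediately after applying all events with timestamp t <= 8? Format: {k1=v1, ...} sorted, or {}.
Answer: {}

Derivation:
Apply events with t <= 8 (1 events):
  after event 1 (t=4: DEL q): {}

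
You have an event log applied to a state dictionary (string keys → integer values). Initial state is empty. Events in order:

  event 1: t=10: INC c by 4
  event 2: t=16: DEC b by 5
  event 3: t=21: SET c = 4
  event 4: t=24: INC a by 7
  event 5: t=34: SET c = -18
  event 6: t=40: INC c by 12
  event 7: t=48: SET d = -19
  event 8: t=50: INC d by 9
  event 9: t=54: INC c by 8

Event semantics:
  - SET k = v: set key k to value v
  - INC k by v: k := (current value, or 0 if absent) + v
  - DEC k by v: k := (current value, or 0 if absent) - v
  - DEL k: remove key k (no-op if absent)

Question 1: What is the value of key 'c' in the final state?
Track key 'c' through all 9 events:
  event 1 (t=10: INC c by 4): c (absent) -> 4
  event 2 (t=16: DEC b by 5): c unchanged
  event 3 (t=21: SET c = 4): c 4 -> 4
  event 4 (t=24: INC a by 7): c unchanged
  event 5 (t=34: SET c = -18): c 4 -> -18
  event 6 (t=40: INC c by 12): c -18 -> -6
  event 7 (t=48: SET d = -19): c unchanged
  event 8 (t=50: INC d by 9): c unchanged
  event 9 (t=54: INC c by 8): c -6 -> 2
Final: c = 2

Answer: 2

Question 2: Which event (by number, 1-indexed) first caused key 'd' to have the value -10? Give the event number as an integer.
Answer: 8

Derivation:
Looking for first event where d becomes -10:
  event 7: d = -19
  event 8: d -19 -> -10  <-- first match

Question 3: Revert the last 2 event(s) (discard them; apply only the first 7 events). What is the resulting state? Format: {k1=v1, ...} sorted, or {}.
Answer: {a=7, b=-5, c=-6, d=-19}

Derivation:
Keep first 7 events (discard last 2):
  after event 1 (t=10: INC c by 4): {c=4}
  after event 2 (t=16: DEC b by 5): {b=-5, c=4}
  after event 3 (t=21: SET c = 4): {b=-5, c=4}
  after event 4 (t=24: INC a by 7): {a=7, b=-5, c=4}
  after event 5 (t=34: SET c = -18): {a=7, b=-5, c=-18}
  after event 6 (t=40: INC c by 12): {a=7, b=-5, c=-6}
  after event 7 (t=48: SET d = -19): {a=7, b=-5, c=-6, d=-19}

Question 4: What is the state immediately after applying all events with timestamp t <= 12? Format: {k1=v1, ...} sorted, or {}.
Apply events with t <= 12 (1 events):
  after event 1 (t=10: INC c by 4): {c=4}

Answer: {c=4}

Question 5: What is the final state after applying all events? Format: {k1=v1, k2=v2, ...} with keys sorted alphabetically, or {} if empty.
Answer: {a=7, b=-5, c=2, d=-10}

Derivation:
  after event 1 (t=10: INC c by 4): {c=4}
  after event 2 (t=16: DEC b by 5): {b=-5, c=4}
  after event 3 (t=21: SET c = 4): {b=-5, c=4}
  after event 4 (t=24: INC a by 7): {a=7, b=-5, c=4}
  after event 5 (t=34: SET c = -18): {a=7, b=-5, c=-18}
  after event 6 (t=40: INC c by 12): {a=7, b=-5, c=-6}
  after event 7 (t=48: SET d = -19): {a=7, b=-5, c=-6, d=-19}
  after event 8 (t=50: INC d by 9): {a=7, b=-5, c=-6, d=-10}
  after event 9 (t=54: INC c by 8): {a=7, b=-5, c=2, d=-10}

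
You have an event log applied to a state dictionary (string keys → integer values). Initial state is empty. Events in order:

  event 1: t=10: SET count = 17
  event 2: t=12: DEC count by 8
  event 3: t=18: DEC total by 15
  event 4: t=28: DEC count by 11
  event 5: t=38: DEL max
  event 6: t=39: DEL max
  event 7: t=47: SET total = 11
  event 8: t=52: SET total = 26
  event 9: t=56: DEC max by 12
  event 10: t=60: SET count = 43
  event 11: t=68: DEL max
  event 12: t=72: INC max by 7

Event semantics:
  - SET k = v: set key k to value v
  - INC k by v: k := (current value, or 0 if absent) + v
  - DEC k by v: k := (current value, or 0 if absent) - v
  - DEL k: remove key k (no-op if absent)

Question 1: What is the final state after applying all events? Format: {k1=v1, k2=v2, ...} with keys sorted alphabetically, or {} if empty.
Answer: {count=43, max=7, total=26}

Derivation:
  after event 1 (t=10: SET count = 17): {count=17}
  after event 2 (t=12: DEC count by 8): {count=9}
  after event 3 (t=18: DEC total by 15): {count=9, total=-15}
  after event 4 (t=28: DEC count by 11): {count=-2, total=-15}
  after event 5 (t=38: DEL max): {count=-2, total=-15}
  after event 6 (t=39: DEL max): {count=-2, total=-15}
  after event 7 (t=47: SET total = 11): {count=-2, total=11}
  after event 8 (t=52: SET total = 26): {count=-2, total=26}
  after event 9 (t=56: DEC max by 12): {count=-2, max=-12, total=26}
  after event 10 (t=60: SET count = 43): {count=43, max=-12, total=26}
  after event 11 (t=68: DEL max): {count=43, total=26}
  after event 12 (t=72: INC max by 7): {count=43, max=7, total=26}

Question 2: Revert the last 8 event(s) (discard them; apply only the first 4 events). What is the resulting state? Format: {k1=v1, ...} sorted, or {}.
Keep first 4 events (discard last 8):
  after event 1 (t=10: SET count = 17): {count=17}
  after event 2 (t=12: DEC count by 8): {count=9}
  after event 3 (t=18: DEC total by 15): {count=9, total=-15}
  after event 4 (t=28: DEC count by 11): {count=-2, total=-15}

Answer: {count=-2, total=-15}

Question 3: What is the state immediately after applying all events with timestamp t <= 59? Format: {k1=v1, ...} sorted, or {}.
Answer: {count=-2, max=-12, total=26}

Derivation:
Apply events with t <= 59 (9 events):
  after event 1 (t=10: SET count = 17): {count=17}
  after event 2 (t=12: DEC count by 8): {count=9}
  after event 3 (t=18: DEC total by 15): {count=9, total=-15}
  after event 4 (t=28: DEC count by 11): {count=-2, total=-15}
  after event 5 (t=38: DEL max): {count=-2, total=-15}
  after event 6 (t=39: DEL max): {count=-2, total=-15}
  after event 7 (t=47: SET total = 11): {count=-2, total=11}
  after event 8 (t=52: SET total = 26): {count=-2, total=26}
  after event 9 (t=56: DEC max by 12): {count=-2, max=-12, total=26}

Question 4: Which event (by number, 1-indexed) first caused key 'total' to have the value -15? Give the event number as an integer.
Answer: 3

Derivation:
Looking for first event where total becomes -15:
  event 3: total (absent) -> -15  <-- first match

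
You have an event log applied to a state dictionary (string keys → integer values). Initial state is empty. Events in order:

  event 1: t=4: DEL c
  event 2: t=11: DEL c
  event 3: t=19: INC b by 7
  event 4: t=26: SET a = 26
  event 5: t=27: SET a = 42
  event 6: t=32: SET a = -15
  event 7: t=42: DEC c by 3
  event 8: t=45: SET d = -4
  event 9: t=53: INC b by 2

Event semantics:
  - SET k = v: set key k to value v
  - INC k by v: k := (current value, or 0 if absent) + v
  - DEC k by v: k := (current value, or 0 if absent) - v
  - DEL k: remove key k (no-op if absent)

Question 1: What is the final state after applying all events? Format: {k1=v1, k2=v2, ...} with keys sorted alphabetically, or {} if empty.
Answer: {a=-15, b=9, c=-3, d=-4}

Derivation:
  after event 1 (t=4: DEL c): {}
  after event 2 (t=11: DEL c): {}
  after event 3 (t=19: INC b by 7): {b=7}
  after event 4 (t=26: SET a = 26): {a=26, b=7}
  after event 5 (t=27: SET a = 42): {a=42, b=7}
  after event 6 (t=32: SET a = -15): {a=-15, b=7}
  after event 7 (t=42: DEC c by 3): {a=-15, b=7, c=-3}
  after event 8 (t=45: SET d = -4): {a=-15, b=7, c=-3, d=-4}
  after event 9 (t=53: INC b by 2): {a=-15, b=9, c=-3, d=-4}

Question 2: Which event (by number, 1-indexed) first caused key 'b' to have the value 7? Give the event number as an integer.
Looking for first event where b becomes 7:
  event 3: b (absent) -> 7  <-- first match

Answer: 3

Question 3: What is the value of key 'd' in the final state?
Answer: -4

Derivation:
Track key 'd' through all 9 events:
  event 1 (t=4: DEL c): d unchanged
  event 2 (t=11: DEL c): d unchanged
  event 3 (t=19: INC b by 7): d unchanged
  event 4 (t=26: SET a = 26): d unchanged
  event 5 (t=27: SET a = 42): d unchanged
  event 6 (t=32: SET a = -15): d unchanged
  event 7 (t=42: DEC c by 3): d unchanged
  event 8 (t=45: SET d = -4): d (absent) -> -4
  event 9 (t=53: INC b by 2): d unchanged
Final: d = -4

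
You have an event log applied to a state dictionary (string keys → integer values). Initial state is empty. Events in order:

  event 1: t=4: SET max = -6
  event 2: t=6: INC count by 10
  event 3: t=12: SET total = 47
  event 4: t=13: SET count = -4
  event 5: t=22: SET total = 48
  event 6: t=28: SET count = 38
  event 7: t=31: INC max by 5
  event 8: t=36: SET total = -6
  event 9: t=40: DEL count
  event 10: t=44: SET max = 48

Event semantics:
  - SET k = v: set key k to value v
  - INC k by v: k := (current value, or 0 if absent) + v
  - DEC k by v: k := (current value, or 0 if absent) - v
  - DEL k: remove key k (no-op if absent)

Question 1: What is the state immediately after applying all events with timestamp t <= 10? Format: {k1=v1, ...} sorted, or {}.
Apply events with t <= 10 (2 events):
  after event 1 (t=4: SET max = -6): {max=-6}
  after event 2 (t=6: INC count by 10): {count=10, max=-6}

Answer: {count=10, max=-6}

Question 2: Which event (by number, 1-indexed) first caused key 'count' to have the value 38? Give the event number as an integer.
Looking for first event where count becomes 38:
  event 2: count = 10
  event 3: count = 10
  event 4: count = -4
  event 5: count = -4
  event 6: count -4 -> 38  <-- first match

Answer: 6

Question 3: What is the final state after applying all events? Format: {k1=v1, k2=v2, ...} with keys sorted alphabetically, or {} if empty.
Answer: {max=48, total=-6}

Derivation:
  after event 1 (t=4: SET max = -6): {max=-6}
  after event 2 (t=6: INC count by 10): {count=10, max=-6}
  after event 3 (t=12: SET total = 47): {count=10, max=-6, total=47}
  after event 4 (t=13: SET count = -4): {count=-4, max=-6, total=47}
  after event 5 (t=22: SET total = 48): {count=-4, max=-6, total=48}
  after event 6 (t=28: SET count = 38): {count=38, max=-6, total=48}
  after event 7 (t=31: INC max by 5): {count=38, max=-1, total=48}
  after event 8 (t=36: SET total = -6): {count=38, max=-1, total=-6}
  after event 9 (t=40: DEL count): {max=-1, total=-6}
  after event 10 (t=44: SET max = 48): {max=48, total=-6}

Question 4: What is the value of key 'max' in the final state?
Track key 'max' through all 10 events:
  event 1 (t=4: SET max = -6): max (absent) -> -6
  event 2 (t=6: INC count by 10): max unchanged
  event 3 (t=12: SET total = 47): max unchanged
  event 4 (t=13: SET count = -4): max unchanged
  event 5 (t=22: SET total = 48): max unchanged
  event 6 (t=28: SET count = 38): max unchanged
  event 7 (t=31: INC max by 5): max -6 -> -1
  event 8 (t=36: SET total = -6): max unchanged
  event 9 (t=40: DEL count): max unchanged
  event 10 (t=44: SET max = 48): max -1 -> 48
Final: max = 48

Answer: 48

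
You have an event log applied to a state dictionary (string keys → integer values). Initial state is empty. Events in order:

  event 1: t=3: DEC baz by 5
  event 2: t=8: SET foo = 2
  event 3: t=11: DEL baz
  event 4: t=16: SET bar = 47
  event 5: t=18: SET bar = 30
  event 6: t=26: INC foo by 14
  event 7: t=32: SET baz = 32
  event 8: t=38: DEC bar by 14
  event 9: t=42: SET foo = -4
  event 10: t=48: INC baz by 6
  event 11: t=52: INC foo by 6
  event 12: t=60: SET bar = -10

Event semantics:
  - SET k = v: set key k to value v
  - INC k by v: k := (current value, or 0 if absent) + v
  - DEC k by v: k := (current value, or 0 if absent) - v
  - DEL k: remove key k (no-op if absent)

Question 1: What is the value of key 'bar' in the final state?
Answer: -10

Derivation:
Track key 'bar' through all 12 events:
  event 1 (t=3: DEC baz by 5): bar unchanged
  event 2 (t=8: SET foo = 2): bar unchanged
  event 3 (t=11: DEL baz): bar unchanged
  event 4 (t=16: SET bar = 47): bar (absent) -> 47
  event 5 (t=18: SET bar = 30): bar 47 -> 30
  event 6 (t=26: INC foo by 14): bar unchanged
  event 7 (t=32: SET baz = 32): bar unchanged
  event 8 (t=38: DEC bar by 14): bar 30 -> 16
  event 9 (t=42: SET foo = -4): bar unchanged
  event 10 (t=48: INC baz by 6): bar unchanged
  event 11 (t=52: INC foo by 6): bar unchanged
  event 12 (t=60: SET bar = -10): bar 16 -> -10
Final: bar = -10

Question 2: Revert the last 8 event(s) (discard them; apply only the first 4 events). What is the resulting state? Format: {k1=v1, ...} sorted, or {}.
Answer: {bar=47, foo=2}

Derivation:
Keep first 4 events (discard last 8):
  after event 1 (t=3: DEC baz by 5): {baz=-5}
  after event 2 (t=8: SET foo = 2): {baz=-5, foo=2}
  after event 3 (t=11: DEL baz): {foo=2}
  after event 4 (t=16: SET bar = 47): {bar=47, foo=2}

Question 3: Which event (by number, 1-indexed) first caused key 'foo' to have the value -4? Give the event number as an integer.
Answer: 9

Derivation:
Looking for first event where foo becomes -4:
  event 2: foo = 2
  event 3: foo = 2
  event 4: foo = 2
  event 5: foo = 2
  event 6: foo = 16
  event 7: foo = 16
  event 8: foo = 16
  event 9: foo 16 -> -4  <-- first match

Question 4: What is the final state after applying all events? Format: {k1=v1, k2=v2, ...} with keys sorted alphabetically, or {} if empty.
  after event 1 (t=3: DEC baz by 5): {baz=-5}
  after event 2 (t=8: SET foo = 2): {baz=-5, foo=2}
  after event 3 (t=11: DEL baz): {foo=2}
  after event 4 (t=16: SET bar = 47): {bar=47, foo=2}
  after event 5 (t=18: SET bar = 30): {bar=30, foo=2}
  after event 6 (t=26: INC foo by 14): {bar=30, foo=16}
  after event 7 (t=32: SET baz = 32): {bar=30, baz=32, foo=16}
  after event 8 (t=38: DEC bar by 14): {bar=16, baz=32, foo=16}
  after event 9 (t=42: SET foo = -4): {bar=16, baz=32, foo=-4}
  after event 10 (t=48: INC baz by 6): {bar=16, baz=38, foo=-4}
  after event 11 (t=52: INC foo by 6): {bar=16, baz=38, foo=2}
  after event 12 (t=60: SET bar = -10): {bar=-10, baz=38, foo=2}

Answer: {bar=-10, baz=38, foo=2}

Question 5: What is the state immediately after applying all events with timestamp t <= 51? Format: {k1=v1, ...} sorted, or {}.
Apply events with t <= 51 (10 events):
  after event 1 (t=3: DEC baz by 5): {baz=-5}
  after event 2 (t=8: SET foo = 2): {baz=-5, foo=2}
  after event 3 (t=11: DEL baz): {foo=2}
  after event 4 (t=16: SET bar = 47): {bar=47, foo=2}
  after event 5 (t=18: SET bar = 30): {bar=30, foo=2}
  after event 6 (t=26: INC foo by 14): {bar=30, foo=16}
  after event 7 (t=32: SET baz = 32): {bar=30, baz=32, foo=16}
  after event 8 (t=38: DEC bar by 14): {bar=16, baz=32, foo=16}
  after event 9 (t=42: SET foo = -4): {bar=16, baz=32, foo=-4}
  after event 10 (t=48: INC baz by 6): {bar=16, baz=38, foo=-4}

Answer: {bar=16, baz=38, foo=-4}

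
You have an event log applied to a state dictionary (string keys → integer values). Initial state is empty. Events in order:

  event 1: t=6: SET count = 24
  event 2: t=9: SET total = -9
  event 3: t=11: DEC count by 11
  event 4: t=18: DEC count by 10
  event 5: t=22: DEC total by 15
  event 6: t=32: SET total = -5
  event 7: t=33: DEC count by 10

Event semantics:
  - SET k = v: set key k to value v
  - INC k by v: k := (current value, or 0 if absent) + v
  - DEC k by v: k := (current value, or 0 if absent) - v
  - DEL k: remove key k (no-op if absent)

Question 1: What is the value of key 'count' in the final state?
Track key 'count' through all 7 events:
  event 1 (t=6: SET count = 24): count (absent) -> 24
  event 2 (t=9: SET total = -9): count unchanged
  event 3 (t=11: DEC count by 11): count 24 -> 13
  event 4 (t=18: DEC count by 10): count 13 -> 3
  event 5 (t=22: DEC total by 15): count unchanged
  event 6 (t=32: SET total = -5): count unchanged
  event 7 (t=33: DEC count by 10): count 3 -> -7
Final: count = -7

Answer: -7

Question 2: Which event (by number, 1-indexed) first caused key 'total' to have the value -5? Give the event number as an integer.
Looking for first event where total becomes -5:
  event 2: total = -9
  event 3: total = -9
  event 4: total = -9
  event 5: total = -24
  event 6: total -24 -> -5  <-- first match

Answer: 6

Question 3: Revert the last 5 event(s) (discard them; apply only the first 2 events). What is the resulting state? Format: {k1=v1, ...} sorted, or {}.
Keep first 2 events (discard last 5):
  after event 1 (t=6: SET count = 24): {count=24}
  after event 2 (t=9: SET total = -9): {count=24, total=-9}

Answer: {count=24, total=-9}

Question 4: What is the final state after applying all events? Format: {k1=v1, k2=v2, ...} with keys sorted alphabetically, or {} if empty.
  after event 1 (t=6: SET count = 24): {count=24}
  after event 2 (t=9: SET total = -9): {count=24, total=-9}
  after event 3 (t=11: DEC count by 11): {count=13, total=-9}
  after event 4 (t=18: DEC count by 10): {count=3, total=-9}
  after event 5 (t=22: DEC total by 15): {count=3, total=-24}
  after event 6 (t=32: SET total = -5): {count=3, total=-5}
  after event 7 (t=33: DEC count by 10): {count=-7, total=-5}

Answer: {count=-7, total=-5}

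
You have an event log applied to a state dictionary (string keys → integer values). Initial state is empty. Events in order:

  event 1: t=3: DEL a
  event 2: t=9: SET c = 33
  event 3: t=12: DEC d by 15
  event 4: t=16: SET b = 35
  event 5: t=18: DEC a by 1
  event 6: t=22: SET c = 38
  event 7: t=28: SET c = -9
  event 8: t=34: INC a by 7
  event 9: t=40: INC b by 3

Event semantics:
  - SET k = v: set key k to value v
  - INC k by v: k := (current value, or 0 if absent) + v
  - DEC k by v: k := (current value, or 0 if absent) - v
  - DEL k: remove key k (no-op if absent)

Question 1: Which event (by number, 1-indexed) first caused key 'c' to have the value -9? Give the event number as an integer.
Looking for first event where c becomes -9:
  event 2: c = 33
  event 3: c = 33
  event 4: c = 33
  event 5: c = 33
  event 6: c = 38
  event 7: c 38 -> -9  <-- first match

Answer: 7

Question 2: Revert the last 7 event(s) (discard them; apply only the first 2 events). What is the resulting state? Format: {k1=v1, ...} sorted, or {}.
Answer: {c=33}

Derivation:
Keep first 2 events (discard last 7):
  after event 1 (t=3: DEL a): {}
  after event 2 (t=9: SET c = 33): {c=33}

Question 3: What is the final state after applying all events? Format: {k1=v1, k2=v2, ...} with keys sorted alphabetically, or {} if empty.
Answer: {a=6, b=38, c=-9, d=-15}

Derivation:
  after event 1 (t=3: DEL a): {}
  after event 2 (t=9: SET c = 33): {c=33}
  after event 3 (t=12: DEC d by 15): {c=33, d=-15}
  after event 4 (t=16: SET b = 35): {b=35, c=33, d=-15}
  after event 5 (t=18: DEC a by 1): {a=-1, b=35, c=33, d=-15}
  after event 6 (t=22: SET c = 38): {a=-1, b=35, c=38, d=-15}
  after event 7 (t=28: SET c = -9): {a=-1, b=35, c=-9, d=-15}
  after event 8 (t=34: INC a by 7): {a=6, b=35, c=-9, d=-15}
  after event 9 (t=40: INC b by 3): {a=6, b=38, c=-9, d=-15}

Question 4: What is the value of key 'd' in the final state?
Answer: -15

Derivation:
Track key 'd' through all 9 events:
  event 1 (t=3: DEL a): d unchanged
  event 2 (t=9: SET c = 33): d unchanged
  event 3 (t=12: DEC d by 15): d (absent) -> -15
  event 4 (t=16: SET b = 35): d unchanged
  event 5 (t=18: DEC a by 1): d unchanged
  event 6 (t=22: SET c = 38): d unchanged
  event 7 (t=28: SET c = -9): d unchanged
  event 8 (t=34: INC a by 7): d unchanged
  event 9 (t=40: INC b by 3): d unchanged
Final: d = -15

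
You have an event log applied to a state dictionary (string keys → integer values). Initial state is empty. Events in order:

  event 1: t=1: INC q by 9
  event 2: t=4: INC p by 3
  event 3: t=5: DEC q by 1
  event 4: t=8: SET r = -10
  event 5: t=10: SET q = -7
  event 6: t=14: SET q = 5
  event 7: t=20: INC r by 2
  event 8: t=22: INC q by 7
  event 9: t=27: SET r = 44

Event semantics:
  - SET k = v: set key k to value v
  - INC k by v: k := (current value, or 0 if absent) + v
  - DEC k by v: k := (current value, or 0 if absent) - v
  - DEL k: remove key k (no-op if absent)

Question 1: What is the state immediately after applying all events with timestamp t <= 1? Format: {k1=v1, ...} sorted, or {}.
Answer: {q=9}

Derivation:
Apply events with t <= 1 (1 events):
  after event 1 (t=1: INC q by 9): {q=9}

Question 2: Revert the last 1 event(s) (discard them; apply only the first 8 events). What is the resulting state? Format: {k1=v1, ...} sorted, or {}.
Keep first 8 events (discard last 1):
  after event 1 (t=1: INC q by 9): {q=9}
  after event 2 (t=4: INC p by 3): {p=3, q=9}
  after event 3 (t=5: DEC q by 1): {p=3, q=8}
  after event 4 (t=8: SET r = -10): {p=3, q=8, r=-10}
  after event 5 (t=10: SET q = -7): {p=3, q=-7, r=-10}
  after event 6 (t=14: SET q = 5): {p=3, q=5, r=-10}
  after event 7 (t=20: INC r by 2): {p=3, q=5, r=-8}
  after event 8 (t=22: INC q by 7): {p=3, q=12, r=-8}

Answer: {p=3, q=12, r=-8}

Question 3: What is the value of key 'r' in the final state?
Answer: 44

Derivation:
Track key 'r' through all 9 events:
  event 1 (t=1: INC q by 9): r unchanged
  event 2 (t=4: INC p by 3): r unchanged
  event 3 (t=5: DEC q by 1): r unchanged
  event 4 (t=8: SET r = -10): r (absent) -> -10
  event 5 (t=10: SET q = -7): r unchanged
  event 6 (t=14: SET q = 5): r unchanged
  event 7 (t=20: INC r by 2): r -10 -> -8
  event 8 (t=22: INC q by 7): r unchanged
  event 9 (t=27: SET r = 44): r -8 -> 44
Final: r = 44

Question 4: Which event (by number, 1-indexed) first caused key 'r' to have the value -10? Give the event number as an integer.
Looking for first event where r becomes -10:
  event 4: r (absent) -> -10  <-- first match

Answer: 4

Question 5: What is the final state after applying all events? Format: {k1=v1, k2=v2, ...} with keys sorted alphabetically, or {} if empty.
Answer: {p=3, q=12, r=44}

Derivation:
  after event 1 (t=1: INC q by 9): {q=9}
  after event 2 (t=4: INC p by 3): {p=3, q=9}
  after event 3 (t=5: DEC q by 1): {p=3, q=8}
  after event 4 (t=8: SET r = -10): {p=3, q=8, r=-10}
  after event 5 (t=10: SET q = -7): {p=3, q=-7, r=-10}
  after event 6 (t=14: SET q = 5): {p=3, q=5, r=-10}
  after event 7 (t=20: INC r by 2): {p=3, q=5, r=-8}
  after event 8 (t=22: INC q by 7): {p=3, q=12, r=-8}
  after event 9 (t=27: SET r = 44): {p=3, q=12, r=44}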